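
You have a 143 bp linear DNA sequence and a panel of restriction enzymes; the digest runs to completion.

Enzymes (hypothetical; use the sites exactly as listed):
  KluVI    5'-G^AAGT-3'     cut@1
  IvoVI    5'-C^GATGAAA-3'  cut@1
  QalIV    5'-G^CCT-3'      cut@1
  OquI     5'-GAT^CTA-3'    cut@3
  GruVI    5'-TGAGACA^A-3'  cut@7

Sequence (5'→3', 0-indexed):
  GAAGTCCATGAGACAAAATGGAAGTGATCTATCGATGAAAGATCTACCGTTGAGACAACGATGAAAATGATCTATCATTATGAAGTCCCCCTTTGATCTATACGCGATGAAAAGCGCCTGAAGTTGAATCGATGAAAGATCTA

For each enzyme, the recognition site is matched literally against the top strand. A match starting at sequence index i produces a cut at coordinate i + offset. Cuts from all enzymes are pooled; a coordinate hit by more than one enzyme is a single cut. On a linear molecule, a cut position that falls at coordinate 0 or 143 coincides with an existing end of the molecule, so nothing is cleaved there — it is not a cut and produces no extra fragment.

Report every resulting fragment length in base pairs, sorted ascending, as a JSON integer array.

Scan for sites:
  KluVI GAAGT/1: at [0, 20, 81, 119] ⇒ [1, 21, 82, 120]
  IvoVI CGATGAAA/1: at [32, 58, 104, 129] ⇒ [33, 59, 105, 130]
  QalIV GCCT/1: at [115] ⇒ [116]
  OquI GATCTA/3: at [25, 40, 68, 94, 137] ⇒ [28, 43, 71, 97, 140]
  GruVI TGAGACAA/7: at [8, 50] ⇒ [15, 57]

All cut coordinates (distinct, sorted): [1, 15, 21, 28, 33, 43, 57, 59, 71, 82, 97, 105, 116, 120, 130, 140]

Fragments:
  [0,1): 1 bp
  [1,15): 14 bp
  [15,21): 6 bp
  [21,28): 7 bp
  [28,33): 5 bp
  [33,43): 10 bp
  [43,57): 14 bp
  [57,59): 2 bp
  [59,71): 12 bp
  [71,82): 11 bp
  [82,97): 15 bp
  [97,105): 8 bp
  [105,116): 11 bp
  [116,120): 4 bp
  [120,130): 10 bp
  [130,140): 10 bp
  [140,143): 3 bp

[1,2,3,4,5,6,7,8,10,10,10,11,11,12,14,14,15]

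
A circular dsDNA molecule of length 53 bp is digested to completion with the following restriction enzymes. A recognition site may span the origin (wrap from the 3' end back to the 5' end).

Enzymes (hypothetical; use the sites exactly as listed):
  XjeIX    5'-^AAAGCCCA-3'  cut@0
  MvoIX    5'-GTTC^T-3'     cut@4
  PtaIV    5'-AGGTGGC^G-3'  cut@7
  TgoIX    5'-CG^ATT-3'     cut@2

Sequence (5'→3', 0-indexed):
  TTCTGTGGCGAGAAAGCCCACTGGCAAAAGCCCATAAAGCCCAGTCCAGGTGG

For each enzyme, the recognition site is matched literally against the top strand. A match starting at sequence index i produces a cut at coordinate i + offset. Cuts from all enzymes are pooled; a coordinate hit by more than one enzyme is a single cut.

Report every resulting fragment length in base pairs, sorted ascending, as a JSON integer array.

Site scan:
  XjeIX AAAGCCCA/0: at [12, 26, 35] ⇒ [12, 26, 35]
  MvoIX GTTCT/4: at [52] ⇒ [3]
  PtaIV (AGGTGGCG, off=7): no sites
  TgoIX (CGATT, off=2): no sites

All cut coordinates (distinct, sorted): [3, 12, 26, 35]

Fragment lengths:
  3→12: 9 bp
  12→26: 14 bp
  26→35: 9 bp
  35→3 (wrap): 53-35+3 = 21 bp

[9,9,14,21]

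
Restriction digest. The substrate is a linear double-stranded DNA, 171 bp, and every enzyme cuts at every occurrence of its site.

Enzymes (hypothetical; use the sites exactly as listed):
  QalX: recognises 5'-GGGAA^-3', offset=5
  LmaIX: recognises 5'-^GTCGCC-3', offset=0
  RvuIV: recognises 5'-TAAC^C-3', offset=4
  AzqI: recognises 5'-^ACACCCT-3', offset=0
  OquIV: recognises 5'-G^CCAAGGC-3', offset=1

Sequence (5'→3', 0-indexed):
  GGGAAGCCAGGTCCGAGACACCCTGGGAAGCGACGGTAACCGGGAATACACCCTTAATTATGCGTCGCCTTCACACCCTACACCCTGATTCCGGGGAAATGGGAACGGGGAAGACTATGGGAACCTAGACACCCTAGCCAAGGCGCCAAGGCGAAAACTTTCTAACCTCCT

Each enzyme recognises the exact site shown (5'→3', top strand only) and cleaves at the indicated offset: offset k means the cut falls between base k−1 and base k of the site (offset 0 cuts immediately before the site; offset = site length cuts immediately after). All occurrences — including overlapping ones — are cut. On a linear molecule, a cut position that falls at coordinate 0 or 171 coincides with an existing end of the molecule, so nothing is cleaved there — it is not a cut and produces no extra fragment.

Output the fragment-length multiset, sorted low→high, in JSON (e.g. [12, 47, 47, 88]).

Scan for sites:
  QalX (GGGAA, off=5): starts [0, 24, 41, 93, 100, 107, 118] → cuts [5, 29, 46, 98, 105, 112, 123]
  LmaIX (GTCGCC, off=0): starts [63] → cuts [63]
  RvuIV (TAACC, off=4): starts [36, 162] → cuts [40, 166]
  AzqI (ACACCCT, off=0): starts [17, 47, 72, 79, 128] → cuts [17, 47, 72, 79, 128]
  OquIV (GCCAAGGC, off=1): starts [136, 144] → cuts [137, 145]

Pooled cuts: [5, 17, 29, 40, 46, 47, 63, 72, 79, 98, 105, 112, 123, 128, 137, 145, 166]

Fragment lengths:
  [0,5): 5 bp
  [5,17): 12 bp
  [17,29): 12 bp
  [29,40): 11 bp
  [40,46): 6 bp
  [46,47): 1 bp
  [47,63): 16 bp
  [63,72): 9 bp
  [72,79): 7 bp
  [79,98): 19 bp
  [98,105): 7 bp
  [105,112): 7 bp
  [112,123): 11 bp
  [123,128): 5 bp
  [128,137): 9 bp
  [137,145): 8 bp
  [145,166): 21 bp
  [166,171): 5 bp

[1,5,5,5,6,7,7,7,8,9,9,11,11,12,12,16,19,21]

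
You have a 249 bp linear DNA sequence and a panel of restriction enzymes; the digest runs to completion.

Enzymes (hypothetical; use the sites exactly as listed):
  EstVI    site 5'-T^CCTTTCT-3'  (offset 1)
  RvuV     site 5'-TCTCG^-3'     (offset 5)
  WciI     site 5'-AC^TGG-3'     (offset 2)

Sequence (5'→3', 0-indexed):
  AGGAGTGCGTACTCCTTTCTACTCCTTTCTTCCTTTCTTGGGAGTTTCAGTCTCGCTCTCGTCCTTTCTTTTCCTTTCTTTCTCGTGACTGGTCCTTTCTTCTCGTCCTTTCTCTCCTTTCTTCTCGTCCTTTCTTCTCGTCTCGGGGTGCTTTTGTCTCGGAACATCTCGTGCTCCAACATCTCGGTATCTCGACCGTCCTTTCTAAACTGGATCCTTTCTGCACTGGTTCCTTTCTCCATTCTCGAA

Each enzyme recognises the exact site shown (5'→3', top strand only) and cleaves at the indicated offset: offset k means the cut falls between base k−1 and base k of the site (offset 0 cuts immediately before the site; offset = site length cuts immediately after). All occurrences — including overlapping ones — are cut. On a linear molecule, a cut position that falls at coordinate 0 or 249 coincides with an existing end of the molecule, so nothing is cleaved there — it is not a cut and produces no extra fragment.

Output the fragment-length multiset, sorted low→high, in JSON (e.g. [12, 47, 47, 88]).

Scan for sites:
  EstVI TCCTTTCT/1: at [12, 22, 30, 61, 71, 92, 105, 114, 127, 198, 214, 230] ⇒ [13, 23, 31, 62, 72, 93, 106, 115, 128, 199, 215, 231]
  RvuV TCTCG/5: at [50, 56, 80, 100, 122, 135, 140, 156, 166, 181, 189, 242] ⇒ [55, 61, 85, 105, 127, 140, 145, 161, 171, 186, 194, 247]
  WciI ACTGG/2: at [87, 208, 224] ⇒ [89, 210, 226]

All cut coordinates (distinct, sorted): [13, 23, 31, 55, 61, 62, 72, 85, 89, 93, 105, 106, 115, 127, 128, 140, 145, 161, 171, 186, 194, 199, 210, 215, 226, 231, 247]

Fragment lengths:
  [0,13): 13 bp
  [13,23): 10 bp
  [23,31): 8 bp
  [31,55): 24 bp
  [55,61): 6 bp
  [61,62): 1 bp
  [62,72): 10 bp
  [72,85): 13 bp
  [85,89): 4 bp
  [89,93): 4 bp
  [93,105): 12 bp
  [105,106): 1 bp
  [106,115): 9 bp
  [115,127): 12 bp
  [127,128): 1 bp
  [128,140): 12 bp
  [140,145): 5 bp
  [145,161): 16 bp
  [161,171): 10 bp
  [171,186): 15 bp
  [186,194): 8 bp
  [194,199): 5 bp
  [199,210): 11 bp
  [210,215): 5 bp
  [215,226): 11 bp
  [226,231): 5 bp
  [231,247): 16 bp
  [247,249): 2 bp

[1,1,1,2,4,4,5,5,5,5,6,8,8,9,10,10,10,11,11,12,12,12,13,13,15,16,16,24]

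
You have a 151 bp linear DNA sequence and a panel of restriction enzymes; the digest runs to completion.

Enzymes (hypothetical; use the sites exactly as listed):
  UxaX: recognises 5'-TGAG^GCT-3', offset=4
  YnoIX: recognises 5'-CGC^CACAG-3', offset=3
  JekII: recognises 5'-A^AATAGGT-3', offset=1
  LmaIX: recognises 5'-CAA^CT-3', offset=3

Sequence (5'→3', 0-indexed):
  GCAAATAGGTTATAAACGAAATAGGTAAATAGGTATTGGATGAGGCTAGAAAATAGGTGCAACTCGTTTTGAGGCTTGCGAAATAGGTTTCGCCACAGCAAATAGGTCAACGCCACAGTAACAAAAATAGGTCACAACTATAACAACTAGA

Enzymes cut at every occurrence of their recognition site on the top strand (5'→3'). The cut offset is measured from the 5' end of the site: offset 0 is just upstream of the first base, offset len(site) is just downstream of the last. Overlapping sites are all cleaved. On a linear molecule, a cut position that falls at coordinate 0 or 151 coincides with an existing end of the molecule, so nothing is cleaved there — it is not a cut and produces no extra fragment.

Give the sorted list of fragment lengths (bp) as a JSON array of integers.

[3,5,7,7,8,8,9,11,11,12,12,12,13,16,17]

Scan for sites:
  UxaX (TGAGGCT, off=4): starts [40, 69] → cuts [44, 73]
  YnoIX (CGCCACAG, off=3): starts [90, 110] → cuts [93, 113]
  JekII (AAATAGGT, off=1): starts [2, 18, 26, 50, 80, 99, 124] → cuts [3, 19, 27, 51, 81, 100, 125]
  LmaIX (CAACT, off=3): starts [59, 134, 143] → cuts [62, 137, 146]

Pooled cuts: [3, 19, 27, 44, 51, 62, 73, 81, 93, 100, 113, 125, 137, 146]

Fragments:
  [0,3): 3 bp
  [3,19): 16 bp
  [19,27): 8 bp
  [27,44): 17 bp
  [44,51): 7 bp
  [51,62): 11 bp
  [62,73): 11 bp
  [73,81): 8 bp
  [81,93): 12 bp
  [93,100): 7 bp
  [100,113): 13 bp
  [113,125): 12 bp
  [125,137): 12 bp
  [137,146): 9 bp
  [146,151): 5 bp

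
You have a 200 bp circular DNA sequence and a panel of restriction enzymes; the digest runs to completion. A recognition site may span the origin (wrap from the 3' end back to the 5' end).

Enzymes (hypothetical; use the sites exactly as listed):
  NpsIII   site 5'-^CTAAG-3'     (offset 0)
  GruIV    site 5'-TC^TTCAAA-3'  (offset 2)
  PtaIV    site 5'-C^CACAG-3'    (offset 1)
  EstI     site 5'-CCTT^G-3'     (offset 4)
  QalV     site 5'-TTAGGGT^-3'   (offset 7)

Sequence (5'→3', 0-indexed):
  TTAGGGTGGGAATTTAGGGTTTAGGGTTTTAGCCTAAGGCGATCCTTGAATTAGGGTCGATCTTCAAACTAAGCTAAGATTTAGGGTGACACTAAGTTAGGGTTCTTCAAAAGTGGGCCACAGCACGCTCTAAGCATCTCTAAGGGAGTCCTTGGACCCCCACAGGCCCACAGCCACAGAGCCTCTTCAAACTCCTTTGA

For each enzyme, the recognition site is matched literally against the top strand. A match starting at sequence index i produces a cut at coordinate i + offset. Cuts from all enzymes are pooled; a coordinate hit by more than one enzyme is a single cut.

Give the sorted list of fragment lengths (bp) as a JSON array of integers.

Scan for sites:
  NpsIII CTAAG/0: at [33, 68, 73, 91, 129, 139] ⇒ [33, 68, 73, 91, 129, 139]
  GruIV TCTTCAAA/2: at [60, 103, 183] ⇒ [62, 105, 185]
  PtaIV CCACAG/1: at [117, 159, 167, 173] ⇒ [118, 160, 168, 174]
  EstI CCTTG/4: at [43, 149] ⇒ [47, 153]
  QalV TTAGGGT/7: at [0, 13, 20, 50, 80, 96] ⇒ [7, 20, 27, 57, 87, 103]

Pooled cuts: [7, 20, 27, 33, 47, 57, 62, 68, 73, 87, 91, 103, 105, 118, 129, 139, 153, 160, 168, 174, 185]

Fragment lengths:
  7→20: 13 bp
  20→27: 7 bp
  27→33: 6 bp
  33→47: 14 bp
  47→57: 10 bp
  57→62: 5 bp
  62→68: 6 bp
  68→73: 5 bp
  73→87: 14 bp
  87→91: 4 bp
  91→103: 12 bp
  103→105: 2 bp
  105→118: 13 bp
  118→129: 11 bp
  129→139: 10 bp
  139→153: 14 bp
  153→160: 7 bp
  160→168: 8 bp
  168→174: 6 bp
  174→185: 11 bp
  185→7 (wrap): 200-185+7 = 22 bp

[2,4,5,5,6,6,6,7,7,8,10,10,11,11,12,13,13,14,14,14,22]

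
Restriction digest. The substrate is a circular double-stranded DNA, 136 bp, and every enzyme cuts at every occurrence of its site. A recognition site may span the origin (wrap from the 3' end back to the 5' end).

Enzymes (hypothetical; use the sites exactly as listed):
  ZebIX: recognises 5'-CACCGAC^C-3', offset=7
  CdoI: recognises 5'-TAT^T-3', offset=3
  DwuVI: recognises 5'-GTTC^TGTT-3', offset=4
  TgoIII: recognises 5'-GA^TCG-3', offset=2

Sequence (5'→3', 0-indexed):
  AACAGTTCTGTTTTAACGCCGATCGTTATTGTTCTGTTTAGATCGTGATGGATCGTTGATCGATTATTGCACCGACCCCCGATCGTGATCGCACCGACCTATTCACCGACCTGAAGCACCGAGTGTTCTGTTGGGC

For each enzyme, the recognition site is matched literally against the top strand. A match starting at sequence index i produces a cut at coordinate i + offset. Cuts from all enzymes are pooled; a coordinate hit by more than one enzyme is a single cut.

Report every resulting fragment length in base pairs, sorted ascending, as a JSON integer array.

Site scan:
  ZebIX CACCGACC/7: at [69, 91, 103] ⇒ [76, 98, 110]
  CdoI TATT/3: at [26, 64, 99] ⇒ [29, 67, 102]
  DwuVI GTTCTGTT/4: at [4, 30, 124] ⇒ [8, 34, 128]
  TgoIII GATCG/2: at [20, 40, 50, 57, 80, 86] ⇒ [22, 42, 52, 59, 82, 88]

Pooled cuts: [8, 22, 29, 34, 42, 52, 59, 67, 76, 82, 88, 98, 102, 110, 128]

Fragments:
  8→22: 14 bp
  22→29: 7 bp
  29→34: 5 bp
  34→42: 8 bp
  42→52: 10 bp
  52→59: 7 bp
  59→67: 8 bp
  67→76: 9 bp
  76→82: 6 bp
  82→88: 6 bp
  88→98: 10 bp
  98→102: 4 bp
  102→110: 8 bp
  110→128: 18 bp
  128→8 (wrap): 136-128+8 = 16 bp

[4,5,6,6,7,7,8,8,8,9,10,10,14,16,18]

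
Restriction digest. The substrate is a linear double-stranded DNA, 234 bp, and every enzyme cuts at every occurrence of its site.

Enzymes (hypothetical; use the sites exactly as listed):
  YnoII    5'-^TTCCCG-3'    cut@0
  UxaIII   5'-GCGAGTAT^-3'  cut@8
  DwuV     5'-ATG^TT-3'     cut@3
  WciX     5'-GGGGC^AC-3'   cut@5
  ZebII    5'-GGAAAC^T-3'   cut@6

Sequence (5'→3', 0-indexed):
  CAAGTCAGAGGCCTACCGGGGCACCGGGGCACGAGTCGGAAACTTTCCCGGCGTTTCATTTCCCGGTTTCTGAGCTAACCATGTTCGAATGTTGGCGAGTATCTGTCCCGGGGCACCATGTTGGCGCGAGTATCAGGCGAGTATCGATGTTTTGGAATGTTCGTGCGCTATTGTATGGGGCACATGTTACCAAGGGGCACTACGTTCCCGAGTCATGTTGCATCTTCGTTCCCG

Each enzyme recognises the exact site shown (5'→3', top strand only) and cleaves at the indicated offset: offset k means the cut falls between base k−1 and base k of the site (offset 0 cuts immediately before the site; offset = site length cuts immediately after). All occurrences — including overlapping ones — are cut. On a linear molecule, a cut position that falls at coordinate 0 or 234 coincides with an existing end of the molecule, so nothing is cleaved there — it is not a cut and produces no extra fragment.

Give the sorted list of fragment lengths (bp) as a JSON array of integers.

Site scan:
  YnoII TTCCCG/0: at [44, 59, 204, 228] ⇒ [44, 59, 204, 228]
  UxaIII GCGAGTAT/8: at [94, 125, 136] ⇒ [102, 133, 144]
  DwuV ATGTT/3: at [80, 88, 117, 146, 156, 183, 214] ⇒ [83, 91, 120, 149, 159, 186, 217]
  WciX GGGGCAC/5: at [17, 25, 109, 176, 193] ⇒ [22, 30, 114, 181, 198]
  ZebII GGAAACT/6: at [37] ⇒ [43]

All cut coordinates (distinct, sorted): [22, 30, 43, 44, 59, 83, 91, 102, 114, 120, 133, 144, 149, 159, 181, 186, 198, 204, 217, 228]

Fragments:
  [0,22): 22 bp
  [22,30): 8 bp
  [30,43): 13 bp
  [43,44): 1 bp
  [44,59): 15 bp
  [59,83): 24 bp
  [83,91): 8 bp
  [91,102): 11 bp
  [102,114): 12 bp
  [114,120): 6 bp
  [120,133): 13 bp
  [133,144): 11 bp
  [144,149): 5 bp
  [149,159): 10 bp
  [159,181): 22 bp
  [181,186): 5 bp
  [186,198): 12 bp
  [198,204): 6 bp
  [204,217): 13 bp
  [217,228): 11 bp
  [228,234): 6 bp

[1,5,5,6,6,6,8,8,10,11,11,11,12,12,13,13,13,15,22,22,24]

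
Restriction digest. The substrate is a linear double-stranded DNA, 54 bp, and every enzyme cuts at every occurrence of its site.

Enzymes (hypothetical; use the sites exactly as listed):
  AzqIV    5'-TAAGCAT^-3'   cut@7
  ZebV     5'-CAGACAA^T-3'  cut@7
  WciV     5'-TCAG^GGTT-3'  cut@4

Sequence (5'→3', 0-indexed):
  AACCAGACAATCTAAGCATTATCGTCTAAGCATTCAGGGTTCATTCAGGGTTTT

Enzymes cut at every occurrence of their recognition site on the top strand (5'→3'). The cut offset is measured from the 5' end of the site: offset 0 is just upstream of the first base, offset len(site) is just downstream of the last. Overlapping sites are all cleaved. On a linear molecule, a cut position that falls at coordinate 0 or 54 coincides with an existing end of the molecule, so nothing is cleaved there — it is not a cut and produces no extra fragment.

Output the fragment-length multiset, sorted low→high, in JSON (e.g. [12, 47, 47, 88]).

[4,6,9,10,11,14]

Per-enzyme occurrences:
  AzqIV (TAAGCAT, off=7): starts [12, 26] → cuts [19, 33]
  ZebV (CAGACAAT, off=7): starts [3] → cuts [10]
  WciV (TCAGGGTT, off=4): starts [33, 44] → cuts [37, 48]

All cut coordinates (distinct, sorted): [10, 19, 33, 37, 48]

Fragments:
  [0,10): 10 bp
  [10,19): 9 bp
  [19,33): 14 bp
  [33,37): 4 bp
  [37,48): 11 bp
  [48,54): 6 bp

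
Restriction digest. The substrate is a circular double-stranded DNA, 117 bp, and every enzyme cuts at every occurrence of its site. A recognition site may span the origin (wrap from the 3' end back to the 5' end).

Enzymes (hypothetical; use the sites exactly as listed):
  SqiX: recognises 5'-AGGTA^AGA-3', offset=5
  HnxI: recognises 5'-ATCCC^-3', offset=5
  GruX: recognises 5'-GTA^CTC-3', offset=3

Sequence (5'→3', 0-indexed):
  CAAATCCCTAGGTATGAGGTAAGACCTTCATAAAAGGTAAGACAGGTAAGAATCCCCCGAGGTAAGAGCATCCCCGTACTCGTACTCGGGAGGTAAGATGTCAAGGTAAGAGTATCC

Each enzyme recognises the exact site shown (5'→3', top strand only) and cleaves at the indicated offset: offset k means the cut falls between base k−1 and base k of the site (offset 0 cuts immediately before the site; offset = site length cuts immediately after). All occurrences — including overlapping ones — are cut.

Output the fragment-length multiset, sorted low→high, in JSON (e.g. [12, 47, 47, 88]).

[4,6,7,8,8,9,10,10,11,13,13,18]

Site scan:
  SqiX (AGGTAAGA, off=5): starts [16, 34, 43, 59, 90, 103] → cuts [21, 39, 48, 64, 95, 108]
  HnxI (ATCCC, off=5): starts [3, 51, 69, 113] → cuts [1, 8, 56, 74]
  GruX (GTACTC, off=3): starts [75, 81] → cuts [78, 84]

All cut coordinates (distinct, sorted): [1, 8, 21, 39, 48, 56, 64, 74, 78, 84, 95, 108]

Fragment lengths:
  1→8: 7 bp
  8→21: 13 bp
  21→39: 18 bp
  39→48: 9 bp
  48→56: 8 bp
  56→64: 8 bp
  64→74: 10 bp
  74→78: 4 bp
  78→84: 6 bp
  84→95: 11 bp
  95→108: 13 bp
  108→1 (wrap): 117-108+1 = 10 bp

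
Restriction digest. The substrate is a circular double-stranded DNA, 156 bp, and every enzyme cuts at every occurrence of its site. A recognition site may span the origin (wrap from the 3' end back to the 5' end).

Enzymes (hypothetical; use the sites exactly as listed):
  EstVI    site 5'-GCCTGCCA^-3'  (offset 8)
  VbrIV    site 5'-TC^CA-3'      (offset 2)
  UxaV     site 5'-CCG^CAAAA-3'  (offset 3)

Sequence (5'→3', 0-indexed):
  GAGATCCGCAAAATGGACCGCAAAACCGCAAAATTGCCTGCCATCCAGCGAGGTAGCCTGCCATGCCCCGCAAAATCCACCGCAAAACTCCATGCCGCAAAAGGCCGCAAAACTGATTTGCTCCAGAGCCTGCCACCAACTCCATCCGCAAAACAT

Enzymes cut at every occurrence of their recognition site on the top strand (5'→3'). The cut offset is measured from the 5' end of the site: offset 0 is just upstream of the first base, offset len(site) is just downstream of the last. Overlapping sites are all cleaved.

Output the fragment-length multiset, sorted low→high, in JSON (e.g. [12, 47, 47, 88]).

[2,5,6,7,7,7,7,8,8,10,12,12,15,16,16,18]

Per-enzyme occurrences:
  EstVI (GCCTGCCA, off=8): starts [35, 55, 127] → cuts [43, 63, 135]
  VbrIV (TCCA, off=2): starts [43, 75, 88, 121, 140] → cuts [45, 77, 90, 123, 142]
  UxaV (CCGCAAAA, off=3): starts [5, 17, 25, 67, 79, 94, 104, 145] → cuts [8, 20, 28, 70, 82, 97, 107, 148]

Pooled cuts: [8, 20, 28, 43, 45, 63, 70, 77, 82, 90, 97, 107, 123, 135, 142, 148]

Fragment lengths:
  8→20: 12 bp
  20→28: 8 bp
  28→43: 15 bp
  43→45: 2 bp
  45→63: 18 bp
  63→70: 7 bp
  70→77: 7 bp
  77→82: 5 bp
  82→90: 8 bp
  90→97: 7 bp
  97→107: 10 bp
  107→123: 16 bp
  123→135: 12 bp
  135→142: 7 bp
  142→148: 6 bp
  148→8 (wrap): 156-148+8 = 16 bp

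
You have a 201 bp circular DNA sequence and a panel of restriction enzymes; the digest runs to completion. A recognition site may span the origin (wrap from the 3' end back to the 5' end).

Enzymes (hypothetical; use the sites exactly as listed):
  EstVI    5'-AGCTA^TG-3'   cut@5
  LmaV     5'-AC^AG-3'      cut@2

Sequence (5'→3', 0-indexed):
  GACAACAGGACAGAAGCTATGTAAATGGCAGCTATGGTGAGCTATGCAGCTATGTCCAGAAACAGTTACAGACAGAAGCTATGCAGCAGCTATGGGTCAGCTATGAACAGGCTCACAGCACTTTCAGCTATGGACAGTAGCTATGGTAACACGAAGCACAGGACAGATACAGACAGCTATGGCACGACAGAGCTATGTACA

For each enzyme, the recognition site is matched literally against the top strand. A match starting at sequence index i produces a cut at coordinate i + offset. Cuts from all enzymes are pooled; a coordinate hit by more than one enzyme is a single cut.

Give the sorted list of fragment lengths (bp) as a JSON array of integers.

Per-enzyme occurrences:
  EstVI AGCTATG/5: at [14, 29, 39, 47, 76, 87, 98, 125, 138, 174, 190] ⇒ [19, 34, 44, 52, 81, 92, 103, 130, 143, 179, 195]
  LmaV ACAG/2: at [4, 9, 61, 67, 71, 106, 114, 133, 157, 162, 168, 172, 186, 198] ⇒ [6, 11, 63, 69, 73, 108, 116, 135, 159, 164, 170, 174, 188, 200]

Pooled cuts: [6, 11, 19, 34, 44, 52, 63, 69, 73, 81, 92, 103, 108, 116, 130, 135, 143, 159, 164, 170, 174, 179, 188, 195, 200]

Fragments:
  6→11: 5 bp
  11→19: 8 bp
  19→34: 15 bp
  34→44: 10 bp
  44→52: 8 bp
  52→63: 11 bp
  63→69: 6 bp
  69→73: 4 bp
  73→81: 8 bp
  81→92: 11 bp
  92→103: 11 bp
  103→108: 5 bp
  108→116: 8 bp
  116→130: 14 bp
  130→135: 5 bp
  135→143: 8 bp
  143→159: 16 bp
  159→164: 5 bp
  164→170: 6 bp
  170→174: 4 bp
  174→179: 5 bp
  179→188: 9 bp
  188→195: 7 bp
  195→200: 5 bp
  200→6 (wrap): 201-200+6 = 7 bp

[4,4,5,5,5,5,5,5,6,6,7,7,8,8,8,8,8,9,10,11,11,11,14,15,16]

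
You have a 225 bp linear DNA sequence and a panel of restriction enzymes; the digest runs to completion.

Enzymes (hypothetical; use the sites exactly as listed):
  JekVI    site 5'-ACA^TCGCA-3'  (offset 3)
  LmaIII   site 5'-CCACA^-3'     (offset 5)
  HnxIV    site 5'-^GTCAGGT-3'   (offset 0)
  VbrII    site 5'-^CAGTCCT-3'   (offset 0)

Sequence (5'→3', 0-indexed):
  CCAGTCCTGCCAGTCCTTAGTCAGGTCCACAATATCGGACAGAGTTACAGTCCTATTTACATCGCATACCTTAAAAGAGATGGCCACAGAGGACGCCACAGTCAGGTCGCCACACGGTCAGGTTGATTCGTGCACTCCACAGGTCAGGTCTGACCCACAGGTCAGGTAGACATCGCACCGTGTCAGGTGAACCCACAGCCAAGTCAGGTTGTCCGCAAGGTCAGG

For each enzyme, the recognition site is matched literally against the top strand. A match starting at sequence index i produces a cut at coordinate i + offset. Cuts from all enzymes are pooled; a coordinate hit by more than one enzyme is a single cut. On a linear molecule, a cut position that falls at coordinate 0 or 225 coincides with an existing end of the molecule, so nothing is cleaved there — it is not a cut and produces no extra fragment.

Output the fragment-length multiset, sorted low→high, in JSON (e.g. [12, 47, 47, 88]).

Per-enzyme occurrences:
  JekVI ACATCGCA/3: at [58, 169] ⇒ [61, 172]
  LmaIII CCACA/5: at [26, 83, 95, 109, 136, 154, 192] ⇒ [31, 88, 100, 114, 141, 159, 197]
  HnxIV GTCAGGT/0: at [19, 100, 116, 142, 160, 181, 202] ⇒ [19, 100, 116, 142, 160, 181, 202]
  VbrII CAGTCCT/0: at [1, 10, 47] ⇒ [1, 10, 47]

All cut coordinates (distinct, sorted): [1, 10, 19, 31, 47, 61, 88, 100, 114, 116, 141, 142, 159, 160, 172, 181, 197, 202]

Fragment lengths:
  [0,1): 1 bp
  [1,10): 9 bp
  [10,19): 9 bp
  [19,31): 12 bp
  [31,47): 16 bp
  [47,61): 14 bp
  [61,88): 27 bp
  [88,100): 12 bp
  [100,114): 14 bp
  [114,116): 2 bp
  [116,141): 25 bp
  [141,142): 1 bp
  [142,159): 17 bp
  [159,160): 1 bp
  [160,172): 12 bp
  [172,181): 9 bp
  [181,197): 16 bp
  [197,202): 5 bp
  [202,225): 23 bp

[1,1,1,2,5,9,9,9,12,12,12,14,14,16,16,17,23,25,27]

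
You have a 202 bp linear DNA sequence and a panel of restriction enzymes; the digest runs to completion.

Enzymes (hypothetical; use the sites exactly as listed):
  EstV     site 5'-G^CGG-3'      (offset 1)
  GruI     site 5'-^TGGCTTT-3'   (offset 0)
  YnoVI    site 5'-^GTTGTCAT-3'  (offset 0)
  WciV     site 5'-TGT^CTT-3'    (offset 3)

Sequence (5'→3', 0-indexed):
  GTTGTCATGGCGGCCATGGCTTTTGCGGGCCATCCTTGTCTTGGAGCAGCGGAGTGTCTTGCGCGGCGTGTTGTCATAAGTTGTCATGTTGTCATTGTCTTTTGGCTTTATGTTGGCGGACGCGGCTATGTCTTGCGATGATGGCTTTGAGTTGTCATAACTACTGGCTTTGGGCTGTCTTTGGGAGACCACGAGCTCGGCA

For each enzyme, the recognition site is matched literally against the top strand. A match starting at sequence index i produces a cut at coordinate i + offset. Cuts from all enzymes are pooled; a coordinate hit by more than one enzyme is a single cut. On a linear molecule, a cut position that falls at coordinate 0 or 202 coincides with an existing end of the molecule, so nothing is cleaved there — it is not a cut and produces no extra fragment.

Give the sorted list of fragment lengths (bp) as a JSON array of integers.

[4,6,6,6,6,8,8,9,9,9,10,10,10,10,11,14,14,14,14,24]

Site scan:
  EstV (GCGG, off=1): starts [9, 24, 48, 62, 115, 121] → cuts [10, 25, 49, 63, 116, 122]
  GruI (TGGCTTT, off=0): starts [16, 102, 141, 164] → cuts [16, 102, 141, 164]
  YnoVI (GTTGTCAT, off=0): starts [0, 69, 79, 87, 150] → cuts [69, 79, 87, 150] (position 0 is a terminus of the linear molecule — no cut)
  WciV (TGTCTT, off=3): starts [36, 54, 95, 128, 175] → cuts [39, 57, 98, 131, 178]

All cut coordinates (distinct, sorted): [10, 16, 25, 39, 49, 57, 63, 69, 79, 87, 98, 102, 116, 122, 131, 141, 150, 164, 178]

Fragment lengths:
  [0,10): 10 bp
  [10,16): 6 bp
  [16,25): 9 bp
  [25,39): 14 bp
  [39,49): 10 bp
  [49,57): 8 bp
  [57,63): 6 bp
  [63,69): 6 bp
  [69,79): 10 bp
  [79,87): 8 bp
  [87,98): 11 bp
  [98,102): 4 bp
  [102,116): 14 bp
  [116,122): 6 bp
  [122,131): 9 bp
  [131,141): 10 bp
  [141,150): 9 bp
  [150,164): 14 bp
  [164,178): 14 bp
  [178,202): 24 bp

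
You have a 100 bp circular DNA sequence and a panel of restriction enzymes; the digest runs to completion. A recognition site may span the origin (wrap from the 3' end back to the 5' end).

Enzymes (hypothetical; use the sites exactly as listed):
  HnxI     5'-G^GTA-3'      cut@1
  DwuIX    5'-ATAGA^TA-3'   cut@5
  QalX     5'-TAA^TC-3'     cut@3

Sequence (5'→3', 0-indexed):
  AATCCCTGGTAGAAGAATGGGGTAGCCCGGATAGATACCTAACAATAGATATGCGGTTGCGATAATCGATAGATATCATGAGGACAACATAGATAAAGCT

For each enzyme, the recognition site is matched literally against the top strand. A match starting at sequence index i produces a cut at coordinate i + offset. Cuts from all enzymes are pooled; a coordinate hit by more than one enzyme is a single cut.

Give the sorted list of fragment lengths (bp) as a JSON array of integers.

Per-enzyme occurrences:
  HnxI GGTA/1: at [7, 20] ⇒ [8, 21]
  DwuIX ATAGATA/5: at [30, 44, 68, 88] ⇒ [35, 49, 73, 93]
  QalX TAATC/3: at [62, 99] ⇒ [2, 65]

Pooled cuts: [2, 8, 21, 35, 49, 65, 73, 93]

Fragment lengths:
  2→8: 6 bp
  8→21: 13 bp
  21→35: 14 bp
  35→49: 14 bp
  49→65: 16 bp
  65→73: 8 bp
  73→93: 20 bp
  93→2 (wrap): 100-93+2 = 9 bp

[6,8,9,13,14,14,16,20]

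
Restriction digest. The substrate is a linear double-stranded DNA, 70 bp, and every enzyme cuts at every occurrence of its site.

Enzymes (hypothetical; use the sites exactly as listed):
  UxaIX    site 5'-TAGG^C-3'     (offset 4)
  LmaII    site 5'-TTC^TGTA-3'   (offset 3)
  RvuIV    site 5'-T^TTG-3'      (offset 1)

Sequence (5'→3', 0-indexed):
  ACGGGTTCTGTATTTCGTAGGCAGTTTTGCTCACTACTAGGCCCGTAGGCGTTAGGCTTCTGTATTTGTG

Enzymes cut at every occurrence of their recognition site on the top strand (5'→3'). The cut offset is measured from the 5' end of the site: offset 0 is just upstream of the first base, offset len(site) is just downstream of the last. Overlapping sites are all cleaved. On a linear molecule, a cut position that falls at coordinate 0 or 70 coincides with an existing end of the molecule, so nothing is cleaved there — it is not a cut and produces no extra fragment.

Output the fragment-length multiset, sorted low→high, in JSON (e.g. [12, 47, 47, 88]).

Scan for sites:
  UxaIX TAGGC/4: at [17, 37, 45, 52] ⇒ [21, 41, 49, 56]
  LmaII TTCTGTA/3: at [5, 57] ⇒ [8, 60]
  RvuIV TTTG/1: at [25, 64] ⇒ [26, 65]

Pooled cuts: [8, 21, 26, 41, 49, 56, 60, 65]

Fragment lengths:
  [0,8): 8 bp
  [8,21): 13 bp
  [21,26): 5 bp
  [26,41): 15 bp
  [41,49): 8 bp
  [49,56): 7 bp
  [56,60): 4 bp
  [60,65): 5 bp
  [65,70): 5 bp

[4,5,5,5,7,8,8,13,15]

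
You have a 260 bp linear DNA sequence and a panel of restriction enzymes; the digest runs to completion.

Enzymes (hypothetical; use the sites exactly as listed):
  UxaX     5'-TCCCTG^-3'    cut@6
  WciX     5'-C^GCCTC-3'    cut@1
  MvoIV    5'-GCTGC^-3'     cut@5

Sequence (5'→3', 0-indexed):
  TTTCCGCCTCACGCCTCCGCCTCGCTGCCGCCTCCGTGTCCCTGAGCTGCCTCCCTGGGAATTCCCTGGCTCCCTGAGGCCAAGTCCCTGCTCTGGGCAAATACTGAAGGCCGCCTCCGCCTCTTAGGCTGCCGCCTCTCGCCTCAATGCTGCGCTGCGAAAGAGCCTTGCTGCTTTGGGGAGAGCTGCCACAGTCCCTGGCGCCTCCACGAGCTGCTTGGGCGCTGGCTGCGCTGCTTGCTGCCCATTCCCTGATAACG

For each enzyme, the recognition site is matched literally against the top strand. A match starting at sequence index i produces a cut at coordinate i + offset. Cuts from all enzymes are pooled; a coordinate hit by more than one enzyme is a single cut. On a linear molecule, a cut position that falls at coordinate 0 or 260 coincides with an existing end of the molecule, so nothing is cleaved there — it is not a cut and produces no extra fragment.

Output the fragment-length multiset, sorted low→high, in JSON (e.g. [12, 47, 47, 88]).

[1,1,2,5,5,5,6,6,6,6,7,7,7,7,8,10,10,11,11,13,14,14,15,15,15,15,16,22]

Site scan:
  UxaX TCCCTG/6: at [38, 51, 62, 70, 84, 194, 248] ⇒ [44, 57, 68, 76, 90, 200, 254]
  WciX CGCCTC/1: at [4, 11, 17, 28, 111, 117, 132, 139, 201] ⇒ [5, 12, 18, 29, 112, 118, 133, 140, 202]
  MvoIV GCTGC/5: at [23, 45, 127, 148, 153, 169, 184, 212, 227, 232, 239] ⇒ [28, 50, 132, 153, 158, 174, 189, 217, 232, 237, 244]

Pooled cuts: [5, 12, 18, 28, 29, 44, 50, 57, 68, 76, 90, 112, 118, 132, 133, 140, 153, 158, 174, 189, 200, 202, 217, 232, 237, 244, 254]

Fragments:
  [0,5): 5 bp
  [5,12): 7 bp
  [12,18): 6 bp
  [18,28): 10 bp
  [28,29): 1 bp
  [29,44): 15 bp
  [44,50): 6 bp
  [50,57): 7 bp
  [57,68): 11 bp
  [68,76): 8 bp
  [76,90): 14 bp
  [90,112): 22 bp
  [112,118): 6 bp
  [118,132): 14 bp
  [132,133): 1 bp
  [133,140): 7 bp
  [140,153): 13 bp
  [153,158): 5 bp
  [158,174): 16 bp
  [174,189): 15 bp
  [189,200): 11 bp
  [200,202): 2 bp
  [202,217): 15 bp
  [217,232): 15 bp
  [232,237): 5 bp
  [237,244): 7 bp
  [244,254): 10 bp
  [254,260): 6 bp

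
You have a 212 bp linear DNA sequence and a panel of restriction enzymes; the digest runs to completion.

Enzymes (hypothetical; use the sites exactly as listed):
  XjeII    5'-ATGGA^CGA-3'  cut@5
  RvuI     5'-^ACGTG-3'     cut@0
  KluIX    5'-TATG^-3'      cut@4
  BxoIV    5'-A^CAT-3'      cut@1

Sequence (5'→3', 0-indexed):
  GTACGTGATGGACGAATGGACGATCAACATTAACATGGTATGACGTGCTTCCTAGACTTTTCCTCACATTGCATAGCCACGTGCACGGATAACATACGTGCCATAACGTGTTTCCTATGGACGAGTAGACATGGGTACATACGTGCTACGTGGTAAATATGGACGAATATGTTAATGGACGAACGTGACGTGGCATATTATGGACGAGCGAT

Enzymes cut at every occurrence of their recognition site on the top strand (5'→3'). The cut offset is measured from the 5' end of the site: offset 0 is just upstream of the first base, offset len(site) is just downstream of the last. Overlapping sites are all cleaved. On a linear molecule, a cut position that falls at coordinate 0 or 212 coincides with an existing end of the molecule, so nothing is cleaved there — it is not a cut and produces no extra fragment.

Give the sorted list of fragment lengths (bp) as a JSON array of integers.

[2,2,2,2,3,3,3,5,6,7,7,8,8,8,8,8,8,9,10,10,12,14,14,14,15,24]

Scan for sites:
  XjeII ATGGACGA/5: at [7, 15, 116, 158, 174, 199] ⇒ [12, 20, 121, 163, 179, 204]
  RvuI ACGTG/0: at [2, 42, 78, 95, 105, 140, 147, 182, 187] ⇒ [2, 42, 78, 95, 105, 140, 147, 182, 187]
  KluIX TATG/4: at [38, 115, 157, 167, 198] ⇒ [42, 119, 161, 171, 202]
  BxoIV ACAT/1: at [26, 32, 65, 91, 128, 136] ⇒ [27, 33, 66, 92, 129, 137]

All cut coordinates (distinct, sorted): [2, 12, 20, 27, 33, 42, 66, 78, 92, 95, 105, 119, 121, 129, 137, 140, 147, 161, 163, 171, 179, 182, 187, 202, 204]

Fragment lengths:
  [0,2): 2 bp
  [2,12): 10 bp
  [12,20): 8 bp
  [20,27): 7 bp
  [27,33): 6 bp
  [33,42): 9 bp
  [42,66): 24 bp
  [66,78): 12 bp
  [78,92): 14 bp
  [92,95): 3 bp
  [95,105): 10 bp
  [105,119): 14 bp
  [119,121): 2 bp
  [121,129): 8 bp
  [129,137): 8 bp
  [137,140): 3 bp
  [140,147): 7 bp
  [147,161): 14 bp
  [161,163): 2 bp
  [163,171): 8 bp
  [171,179): 8 bp
  [179,182): 3 bp
  [182,187): 5 bp
  [187,202): 15 bp
  [202,204): 2 bp
  [204,212): 8 bp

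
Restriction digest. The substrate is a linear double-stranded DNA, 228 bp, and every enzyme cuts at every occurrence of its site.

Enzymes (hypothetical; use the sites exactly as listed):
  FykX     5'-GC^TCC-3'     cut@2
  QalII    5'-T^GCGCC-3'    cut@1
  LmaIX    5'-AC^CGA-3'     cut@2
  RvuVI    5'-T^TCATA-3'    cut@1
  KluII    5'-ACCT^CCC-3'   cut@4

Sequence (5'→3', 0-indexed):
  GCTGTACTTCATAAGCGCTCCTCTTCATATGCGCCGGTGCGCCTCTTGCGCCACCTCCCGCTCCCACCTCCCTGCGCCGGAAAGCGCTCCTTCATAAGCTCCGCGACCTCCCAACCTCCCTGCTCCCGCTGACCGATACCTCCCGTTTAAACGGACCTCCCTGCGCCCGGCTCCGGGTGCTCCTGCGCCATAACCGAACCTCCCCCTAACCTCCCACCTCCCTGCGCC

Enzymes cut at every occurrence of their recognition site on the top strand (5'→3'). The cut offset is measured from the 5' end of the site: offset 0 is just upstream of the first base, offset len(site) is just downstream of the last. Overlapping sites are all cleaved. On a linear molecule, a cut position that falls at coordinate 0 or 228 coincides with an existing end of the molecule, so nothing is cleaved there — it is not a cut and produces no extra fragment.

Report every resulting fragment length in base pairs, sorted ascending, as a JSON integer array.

[4,4,4,4,4,5,5,6,6,6,7,7,8,8,8,8,8,8,9,9,9,9,10,10,10,10,11,14,17]

Site scan:
  FykX GCTCC/2: at [16, 59, 85, 97, 121, 169, 178] ⇒ [18, 61, 87, 99, 123, 171, 180]
  QalII TGCGCC/1: at [29, 37, 46, 72, 161, 183, 222] ⇒ [30, 38, 47, 73, 162, 184, 223]
  LmaIX ACCGA/2: at [131, 192] ⇒ [133, 194]
  RvuVI TTCATA/1: at [7, 23, 90] ⇒ [8, 24, 91]
  KluII ACCTCCC/4: at [52, 65, 105, 113, 137, 154, 197, 208, 215] ⇒ [56, 69, 109, 117, 141, 158, 201, 212, 219]

All cut coordinates (distinct, sorted): [8, 18, 24, 30, 38, 47, 56, 61, 69, 73, 87, 91, 99, 109, 117, 123, 133, 141, 158, 162, 171, 180, 184, 194, 201, 212, 219, 223]

Fragment lengths:
  [0,8): 8 bp
  [8,18): 10 bp
  [18,24): 6 bp
  [24,30): 6 bp
  [30,38): 8 bp
  [38,47): 9 bp
  [47,56): 9 bp
  [56,61): 5 bp
  [61,69): 8 bp
  [69,73): 4 bp
  [73,87): 14 bp
  [87,91): 4 bp
  [91,99): 8 bp
  [99,109): 10 bp
  [109,117): 8 bp
  [117,123): 6 bp
  [123,133): 10 bp
  [133,141): 8 bp
  [141,158): 17 bp
  [158,162): 4 bp
  [162,171): 9 bp
  [171,180): 9 bp
  [180,184): 4 bp
  [184,194): 10 bp
  [194,201): 7 bp
  [201,212): 11 bp
  [212,219): 7 bp
  [219,223): 4 bp
  [223,228): 5 bp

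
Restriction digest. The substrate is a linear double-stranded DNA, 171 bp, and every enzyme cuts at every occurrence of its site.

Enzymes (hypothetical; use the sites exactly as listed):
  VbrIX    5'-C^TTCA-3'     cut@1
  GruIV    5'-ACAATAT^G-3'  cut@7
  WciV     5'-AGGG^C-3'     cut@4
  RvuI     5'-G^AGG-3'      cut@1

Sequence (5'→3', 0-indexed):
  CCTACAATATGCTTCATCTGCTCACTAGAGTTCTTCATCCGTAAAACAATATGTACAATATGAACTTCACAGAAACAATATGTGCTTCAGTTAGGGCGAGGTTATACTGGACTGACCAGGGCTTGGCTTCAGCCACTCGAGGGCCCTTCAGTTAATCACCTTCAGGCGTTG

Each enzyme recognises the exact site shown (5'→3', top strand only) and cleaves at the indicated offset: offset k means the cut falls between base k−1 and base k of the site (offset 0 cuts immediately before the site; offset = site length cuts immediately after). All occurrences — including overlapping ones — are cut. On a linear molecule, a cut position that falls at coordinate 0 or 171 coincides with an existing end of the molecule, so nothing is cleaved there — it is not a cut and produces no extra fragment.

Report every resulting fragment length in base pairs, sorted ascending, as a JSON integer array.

Site scan:
  VbrIX CTTCA/1: at [11, 32, 64, 84, 126, 145, 159] ⇒ [12, 33, 65, 85, 127, 146, 160]
  GruIV ACAATATG/7: at [3, 45, 54, 74] ⇒ [10, 52, 61, 81]
  WciV AGGGC/4: at [92, 117, 139] ⇒ [96, 121, 143]
  RvuI GAGG/1: at [97, 138] ⇒ [98, 139]

Pooled cuts: [10, 12, 33, 52, 61, 65, 81, 85, 96, 98, 121, 127, 139, 143, 146, 160]

Fragment lengths:
  [0,10): 10 bp
  [10,12): 2 bp
  [12,33): 21 bp
  [33,52): 19 bp
  [52,61): 9 bp
  [61,65): 4 bp
  [65,81): 16 bp
  [81,85): 4 bp
  [85,96): 11 bp
  [96,98): 2 bp
  [98,121): 23 bp
  [121,127): 6 bp
  [127,139): 12 bp
  [139,143): 4 bp
  [143,146): 3 bp
  [146,160): 14 bp
  [160,171): 11 bp

[2,2,3,4,4,4,6,9,10,11,11,12,14,16,19,21,23]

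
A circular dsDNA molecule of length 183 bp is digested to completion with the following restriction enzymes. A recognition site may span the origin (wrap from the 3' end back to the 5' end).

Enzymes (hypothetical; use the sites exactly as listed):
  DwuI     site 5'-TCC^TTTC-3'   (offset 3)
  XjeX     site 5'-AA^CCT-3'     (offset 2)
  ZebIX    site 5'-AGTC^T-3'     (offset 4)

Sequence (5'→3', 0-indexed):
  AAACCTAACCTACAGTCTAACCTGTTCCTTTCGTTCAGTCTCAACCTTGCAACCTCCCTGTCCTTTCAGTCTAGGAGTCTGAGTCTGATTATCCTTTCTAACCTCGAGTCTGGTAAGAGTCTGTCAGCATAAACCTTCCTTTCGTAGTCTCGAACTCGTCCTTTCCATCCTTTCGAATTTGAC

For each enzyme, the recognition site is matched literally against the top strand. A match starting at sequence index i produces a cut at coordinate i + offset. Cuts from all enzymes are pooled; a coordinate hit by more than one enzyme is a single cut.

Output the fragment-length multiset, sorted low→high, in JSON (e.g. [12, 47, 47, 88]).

[3,4,5,6,6,7,8,8,8,8,9,9,9,9,10,11,11,12,12,12,16]

Per-enzyme occurrences:
  DwuI (TCCTTTC, off=3): starts [25, 60, 91, 136, 158, 167] → cuts [28, 63, 94, 139, 161, 170]
  XjeX (AACCT, off=2): starts [1, 6, 18, 42, 50, 99, 131] → cuts [3, 8, 20, 44, 52, 101, 133]
  ZebIX (AGTCT, off=4): starts [13, 36, 67, 75, 81, 106, 117, 145] → cuts [17, 40, 71, 79, 85, 110, 121, 149]

All cut coordinates (distinct, sorted): [3, 8, 17, 20, 28, 40, 44, 52, 63, 71, 79, 85, 94, 101, 110, 121, 133, 139, 149, 161, 170]

Fragment lengths:
  3→8: 5 bp
  8→17: 9 bp
  17→20: 3 bp
  20→28: 8 bp
  28→40: 12 bp
  40→44: 4 bp
  44→52: 8 bp
  52→63: 11 bp
  63→71: 8 bp
  71→79: 8 bp
  79→85: 6 bp
  85→94: 9 bp
  94→101: 7 bp
  101→110: 9 bp
  110→121: 11 bp
  121→133: 12 bp
  133→139: 6 bp
  139→149: 10 bp
  149→161: 12 bp
  161→170: 9 bp
  170→3 (wrap): 183-170+3 = 16 bp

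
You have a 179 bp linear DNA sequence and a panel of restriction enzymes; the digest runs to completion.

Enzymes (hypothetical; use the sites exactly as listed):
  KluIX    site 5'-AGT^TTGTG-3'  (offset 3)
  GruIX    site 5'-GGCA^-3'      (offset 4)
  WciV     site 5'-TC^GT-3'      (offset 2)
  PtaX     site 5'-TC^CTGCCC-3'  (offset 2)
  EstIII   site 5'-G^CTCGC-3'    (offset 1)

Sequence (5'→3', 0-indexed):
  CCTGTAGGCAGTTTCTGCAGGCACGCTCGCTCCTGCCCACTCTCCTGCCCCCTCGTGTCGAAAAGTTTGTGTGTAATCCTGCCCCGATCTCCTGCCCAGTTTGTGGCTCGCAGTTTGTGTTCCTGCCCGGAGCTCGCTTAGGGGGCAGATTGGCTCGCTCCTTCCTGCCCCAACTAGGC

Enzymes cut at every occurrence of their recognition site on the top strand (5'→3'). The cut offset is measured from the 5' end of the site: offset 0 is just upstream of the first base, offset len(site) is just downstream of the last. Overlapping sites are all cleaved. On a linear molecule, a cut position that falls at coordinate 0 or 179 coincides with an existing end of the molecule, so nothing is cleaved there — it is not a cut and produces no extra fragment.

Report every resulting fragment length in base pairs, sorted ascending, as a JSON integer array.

[2,6,6,7,8,8,9,10,10,10,11,12,12,12,13,13,15,15]

Site scan:
  KluIX AGTTTGTG/3: at [63, 97, 111] ⇒ [66, 100, 114]
  GruIX GGCA/4: at [6, 19, 143] ⇒ [10, 23, 147]
  WciV TCGT/2: at [52] ⇒ [54]
  PtaX TCCTGCCC/2: at [30, 42, 76, 89, 120, 162] ⇒ [32, 44, 78, 91, 122, 164]
  EstIII GCTCGC/1: at [24, 105, 131, 152] ⇒ [25, 106, 132, 153]

Pooled cuts: [10, 23, 25, 32, 44, 54, 66, 78, 91, 100, 106, 114, 122, 132, 147, 153, 164]

Fragments:
  [0,10): 10 bp
  [10,23): 13 bp
  [23,25): 2 bp
  [25,32): 7 bp
  [32,44): 12 bp
  [44,54): 10 bp
  [54,66): 12 bp
  [66,78): 12 bp
  [78,91): 13 bp
  [91,100): 9 bp
  [100,106): 6 bp
  [106,114): 8 bp
  [114,122): 8 bp
  [122,132): 10 bp
  [132,147): 15 bp
  [147,153): 6 bp
  [153,164): 11 bp
  [164,179): 15 bp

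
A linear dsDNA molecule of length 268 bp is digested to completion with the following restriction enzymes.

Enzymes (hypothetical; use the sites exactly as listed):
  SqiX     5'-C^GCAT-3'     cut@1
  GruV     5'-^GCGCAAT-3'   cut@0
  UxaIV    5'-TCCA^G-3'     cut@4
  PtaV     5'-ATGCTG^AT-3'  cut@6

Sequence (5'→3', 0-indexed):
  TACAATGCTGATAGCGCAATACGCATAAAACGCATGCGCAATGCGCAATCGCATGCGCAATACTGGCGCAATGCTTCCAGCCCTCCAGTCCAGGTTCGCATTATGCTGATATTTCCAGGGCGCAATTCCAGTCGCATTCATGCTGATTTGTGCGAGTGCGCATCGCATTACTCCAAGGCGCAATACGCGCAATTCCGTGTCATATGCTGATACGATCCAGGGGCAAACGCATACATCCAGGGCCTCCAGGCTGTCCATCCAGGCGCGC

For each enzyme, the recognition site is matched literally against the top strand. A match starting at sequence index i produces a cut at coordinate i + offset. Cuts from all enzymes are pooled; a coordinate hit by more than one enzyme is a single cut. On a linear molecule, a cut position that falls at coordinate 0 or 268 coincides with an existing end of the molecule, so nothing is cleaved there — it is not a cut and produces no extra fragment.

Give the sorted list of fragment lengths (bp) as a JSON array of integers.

Per-enzyme occurrences:
  SqiX CGCAT/1: at [21, 30, 49, 96, 132, 158, 163, 227] ⇒ [22, 31, 50, 97, 133, 159, 164, 228]
  GruV GCGCAAT/0: at [13, 35, 42, 54, 65, 119, 177, 186] ⇒ [13, 35, 42, 54, 65, 119, 177, 186]
  UxaIV TCCAG/4: at [75, 83, 88, 113, 126, 215, 235, 244, 257] ⇒ [79, 87, 92, 117, 130, 219, 239, 248, 261]
  PtaV ATGCTGAT/6: at [4, 102, 139, 203] ⇒ [10, 108, 145, 209]

All cut coordinates (distinct, sorted): [10, 13, 22, 31, 35, 42, 50, 54, 65, 79, 87, 92, 97, 108, 117, 119, 130, 133, 145, 159, 164, 177, 186, 209, 219, 228, 239, 248, 261]

Fragments:
  [0,10): 10 bp
  [10,13): 3 bp
  [13,22): 9 bp
  [22,31): 9 bp
  [31,35): 4 bp
  [35,42): 7 bp
  [42,50): 8 bp
  [50,54): 4 bp
  [54,65): 11 bp
  [65,79): 14 bp
  [79,87): 8 bp
  [87,92): 5 bp
  [92,97): 5 bp
  [97,108): 11 bp
  [108,117): 9 bp
  [117,119): 2 bp
  [119,130): 11 bp
  [130,133): 3 bp
  [133,145): 12 bp
  [145,159): 14 bp
  [159,164): 5 bp
  [164,177): 13 bp
  [177,186): 9 bp
  [186,209): 23 bp
  [209,219): 10 bp
  [219,228): 9 bp
  [228,239): 11 bp
  [239,248): 9 bp
  [248,261): 13 bp
  [261,268): 7 bp

[2,3,3,4,4,5,5,5,7,7,8,8,9,9,9,9,9,9,10,10,11,11,11,11,12,13,13,14,14,23]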